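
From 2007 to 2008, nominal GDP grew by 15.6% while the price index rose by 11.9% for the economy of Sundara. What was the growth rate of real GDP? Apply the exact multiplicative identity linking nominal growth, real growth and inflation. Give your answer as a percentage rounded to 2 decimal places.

3.31%

(1 + g_nom) = (1 + g_real)(1 + π), so g_real = 1.1560 / 1.1190 − 1 = 0.03307.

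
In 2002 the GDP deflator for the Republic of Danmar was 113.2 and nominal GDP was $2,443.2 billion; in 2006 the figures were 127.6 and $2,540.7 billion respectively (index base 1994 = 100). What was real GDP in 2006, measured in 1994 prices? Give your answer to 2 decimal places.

$1,991.14 billion

Real GDP = Nominal / (GDP deflator/100) = 2540.7 / 1.276 = 1991.14.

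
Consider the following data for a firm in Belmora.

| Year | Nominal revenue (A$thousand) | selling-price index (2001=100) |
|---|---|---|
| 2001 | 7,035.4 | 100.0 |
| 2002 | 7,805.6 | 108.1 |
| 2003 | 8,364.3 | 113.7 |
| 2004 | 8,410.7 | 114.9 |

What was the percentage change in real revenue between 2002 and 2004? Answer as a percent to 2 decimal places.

Real revenue 2002 = 7805.6/1.081 = 7220.72.
Real revenue 2004 = 8410.7/1.149 = 7320.02.
Change = 7320.02/7220.72 − 1 = 0.0138.

1.38%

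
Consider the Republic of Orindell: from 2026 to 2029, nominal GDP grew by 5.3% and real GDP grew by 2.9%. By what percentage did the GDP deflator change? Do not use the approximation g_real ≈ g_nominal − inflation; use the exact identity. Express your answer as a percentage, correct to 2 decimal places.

2.33%

(1 + g_nom) = (1 + g_real)(1 + π), so π = 1.0530 / 1.0290 − 1 = 0.02332.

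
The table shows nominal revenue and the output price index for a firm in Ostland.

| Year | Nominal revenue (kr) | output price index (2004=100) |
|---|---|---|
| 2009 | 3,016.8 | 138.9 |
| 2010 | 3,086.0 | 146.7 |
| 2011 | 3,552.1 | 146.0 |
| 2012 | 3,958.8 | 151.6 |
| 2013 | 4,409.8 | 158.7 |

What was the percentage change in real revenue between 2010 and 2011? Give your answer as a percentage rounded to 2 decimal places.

15.66%

Real revenue 2010 = 3086.0/1.467 = 2103.61.
Real revenue 2011 = 3552.1/1.460 = 2432.95.
Change = 2432.95/2103.61 − 1 = 0.1566.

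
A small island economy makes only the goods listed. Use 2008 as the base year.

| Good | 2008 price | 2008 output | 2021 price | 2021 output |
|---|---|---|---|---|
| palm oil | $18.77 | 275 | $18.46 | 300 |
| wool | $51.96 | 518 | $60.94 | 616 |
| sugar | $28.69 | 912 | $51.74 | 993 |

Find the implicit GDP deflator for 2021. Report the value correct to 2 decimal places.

142.84

Nominal GDP 2021 = 18.46·300 + 60.94·616 + 51.74·993 = 94454.86.
Real GDP 2021 (at 2008 prices) = 18.77·300 + 51.96·616 + 28.69·993 = 66127.53.
Deflator = Nominal/Real × 100 = 94454.86/66127.53 × 100 = 142.837.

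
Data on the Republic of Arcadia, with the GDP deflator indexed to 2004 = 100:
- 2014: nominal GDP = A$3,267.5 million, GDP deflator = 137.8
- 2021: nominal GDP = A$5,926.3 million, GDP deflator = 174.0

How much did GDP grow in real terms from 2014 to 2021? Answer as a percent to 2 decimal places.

43.64%

Deflate each year: 2014 → 3267.5/1.378 = 2371.19; 2021 → 5926.3/1.740 = 3405.92.
So real GDP changed by 3405.92/2371.19 − 1 = 0.4364, i.e. 43.64%.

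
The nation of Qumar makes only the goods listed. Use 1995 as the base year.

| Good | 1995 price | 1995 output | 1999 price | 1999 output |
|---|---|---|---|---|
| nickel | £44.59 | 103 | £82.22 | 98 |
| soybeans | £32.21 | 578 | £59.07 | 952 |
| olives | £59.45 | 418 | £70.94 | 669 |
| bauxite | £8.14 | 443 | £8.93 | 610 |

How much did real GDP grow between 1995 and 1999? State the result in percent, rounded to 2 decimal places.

Real GDP 1995 = Nominal GDP 1995 = 44.59·103 + 32.21·578 + 59.45·418 + 8.14·443 = 51666.27.
Real GDP 1999 (at 1995 prices) = 44.59·98 + 32.21·952 + 59.45·669 + 8.14·610 = 79771.19.
Real growth = 79771.19/51666.27 − 1 = 0.5440.

54.40%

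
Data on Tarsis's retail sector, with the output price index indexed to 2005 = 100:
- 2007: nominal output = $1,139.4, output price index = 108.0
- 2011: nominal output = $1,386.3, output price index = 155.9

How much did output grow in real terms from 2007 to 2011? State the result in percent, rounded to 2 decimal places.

-15.71%

Real output 2007 = 1139.4 / 1.080 = 1055.00.
Real output 2011 = 1386.3 / 1.559 = 889.22.
Real growth = 889.22 / 1055.00 − 1 = -0.1571.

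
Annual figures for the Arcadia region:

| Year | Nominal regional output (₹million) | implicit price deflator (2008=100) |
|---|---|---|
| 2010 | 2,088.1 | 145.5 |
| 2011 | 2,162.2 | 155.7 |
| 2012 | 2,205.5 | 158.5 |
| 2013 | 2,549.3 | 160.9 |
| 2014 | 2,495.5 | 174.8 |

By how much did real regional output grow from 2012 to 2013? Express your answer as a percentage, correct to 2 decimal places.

13.86%

Real regional output 2012 = 2205.5/1.585 = 1391.48.
Real regional output 2013 = 2549.3/1.609 = 1584.40.
Change = 1584.40/1391.48 − 1 = 0.1386.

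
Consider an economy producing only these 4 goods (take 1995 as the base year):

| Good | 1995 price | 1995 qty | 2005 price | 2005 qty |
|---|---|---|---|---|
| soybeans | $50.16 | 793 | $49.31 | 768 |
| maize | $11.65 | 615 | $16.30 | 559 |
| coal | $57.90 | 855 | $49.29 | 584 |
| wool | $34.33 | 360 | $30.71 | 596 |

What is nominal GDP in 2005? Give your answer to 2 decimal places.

$94070.30

Nominal GDP 2005 = Σ (p_2005 × q_2005) = 49.31·768 + 16.30·559 + 49.29·584 + 30.71·596 = 94070.30.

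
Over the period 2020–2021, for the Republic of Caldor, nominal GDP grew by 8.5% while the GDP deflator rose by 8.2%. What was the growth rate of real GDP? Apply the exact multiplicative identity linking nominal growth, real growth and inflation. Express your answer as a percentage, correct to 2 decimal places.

(1 + g_nom) = (1 + g_real)(1 + π), so g_real = 1.0850 / 1.0820 − 1 = 0.00277.

0.28%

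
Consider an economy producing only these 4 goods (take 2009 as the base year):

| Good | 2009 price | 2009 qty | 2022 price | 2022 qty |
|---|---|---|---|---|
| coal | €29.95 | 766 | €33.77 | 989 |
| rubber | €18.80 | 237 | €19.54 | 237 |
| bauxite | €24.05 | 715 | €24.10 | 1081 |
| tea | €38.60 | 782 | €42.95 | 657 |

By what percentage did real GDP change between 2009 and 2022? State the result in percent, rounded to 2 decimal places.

Real GDP 2009 = Nominal GDP 2009 = 29.95·766 + 18.80·237 + 24.05·715 + 38.60·782 = 74778.25.
Real GDP 2022 (at 2009 prices) = 29.95·989 + 18.80·237 + 24.05·1081 + 38.60·657 = 85434.40.
Real growth = 85434.40/74778.25 − 1 = 0.1425.

14.25%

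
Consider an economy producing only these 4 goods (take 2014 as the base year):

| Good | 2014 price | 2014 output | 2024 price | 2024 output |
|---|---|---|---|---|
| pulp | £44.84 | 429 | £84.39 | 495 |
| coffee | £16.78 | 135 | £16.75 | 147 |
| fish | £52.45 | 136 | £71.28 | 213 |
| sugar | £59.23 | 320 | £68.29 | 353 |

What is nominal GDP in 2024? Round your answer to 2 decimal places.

£83524.31

Nominal GDP 2024 = Σ (p_2024 × q_2024) = 84.39·495 + 16.75·147 + 71.28·213 + 68.29·353 = 83524.31.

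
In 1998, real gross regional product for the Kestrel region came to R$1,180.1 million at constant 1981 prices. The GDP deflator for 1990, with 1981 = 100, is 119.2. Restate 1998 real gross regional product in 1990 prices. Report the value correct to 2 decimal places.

Real gross regional product in 1990 prices = Real gross regional product in 1981 prices × (P_1990/P_1981) = 1180.1 × 1.192 = 1406.68.

R$1,406.68 million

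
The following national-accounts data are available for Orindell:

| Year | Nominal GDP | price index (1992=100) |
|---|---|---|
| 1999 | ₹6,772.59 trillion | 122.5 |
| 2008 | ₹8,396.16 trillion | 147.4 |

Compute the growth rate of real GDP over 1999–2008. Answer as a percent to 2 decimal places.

Real GDP 1999 = 6772.59 / 1.225 = 5528.64.
Real GDP 2008 = 8396.16 / 1.474 = 5696.17.
Real growth = 5696.17 / 5528.64 − 1 = 0.0303.

3.03%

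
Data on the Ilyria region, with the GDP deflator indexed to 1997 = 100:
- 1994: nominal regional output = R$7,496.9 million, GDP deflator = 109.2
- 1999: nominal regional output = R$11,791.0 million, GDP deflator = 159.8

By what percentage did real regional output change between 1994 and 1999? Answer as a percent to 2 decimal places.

Deflate each year: 1994 → 7496.9/1.092 = 6865.29; 1999 → 11791.0/1.598 = 7378.60.
So real regional output changed by 7378.60/6865.29 − 1 = 0.0748, i.e. 7.48%.

7.48%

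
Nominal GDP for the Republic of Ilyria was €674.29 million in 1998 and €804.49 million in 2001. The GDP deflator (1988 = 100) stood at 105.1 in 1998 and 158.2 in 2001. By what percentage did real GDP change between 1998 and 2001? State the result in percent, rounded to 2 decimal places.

Real GDP 1998 = 674.29 / 1.051 = 641.57.
Real GDP 2001 = 804.49 / 1.582 = 508.53.
Real growth = 508.53 / 641.57 − 1 = -0.2074.

-20.74%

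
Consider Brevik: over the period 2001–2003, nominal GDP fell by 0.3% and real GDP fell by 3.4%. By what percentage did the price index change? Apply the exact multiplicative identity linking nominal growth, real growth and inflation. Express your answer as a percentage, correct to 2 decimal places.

3.21%

(1 + g_nom) = (1 + g_real)(1 + π), so π = 0.9970 / 0.9660 − 1 = 0.03209.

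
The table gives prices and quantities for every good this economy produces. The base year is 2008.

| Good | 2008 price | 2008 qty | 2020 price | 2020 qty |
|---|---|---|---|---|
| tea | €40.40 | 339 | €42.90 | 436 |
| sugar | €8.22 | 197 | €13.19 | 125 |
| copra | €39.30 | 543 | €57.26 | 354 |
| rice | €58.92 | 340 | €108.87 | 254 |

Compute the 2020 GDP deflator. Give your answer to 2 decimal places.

143.68

Nominal GDP 2020 = 42.90·436 + 13.19·125 + 57.26·354 + 108.87·254 = 68276.17.
Real GDP 2020 (at 2008 prices) = 40.40·436 + 8.22·125 + 39.30·354 + 58.92·254 = 47519.78.
Deflator = Nominal/Real × 100 = 68276.17/47519.78 × 100 = 143.679.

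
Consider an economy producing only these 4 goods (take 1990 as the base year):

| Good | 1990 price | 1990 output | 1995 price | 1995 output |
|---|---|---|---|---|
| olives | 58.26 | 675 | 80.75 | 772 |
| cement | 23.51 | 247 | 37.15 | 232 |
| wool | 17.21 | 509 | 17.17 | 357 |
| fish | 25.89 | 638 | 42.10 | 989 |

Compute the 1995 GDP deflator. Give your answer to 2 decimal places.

Nominal GDP 1995 = 80.75·772 + 37.15·232 + 17.17·357 + 42.10·989 = 118724.39.
Real GDP 1995 (at 1990 prices) = 58.26·772 + 23.51·232 + 17.21·357 + 25.89·989 = 82180.22.
Deflator = Nominal/Real × 100 = 118724.39/82180.22 × 100 = 144.468.

144.47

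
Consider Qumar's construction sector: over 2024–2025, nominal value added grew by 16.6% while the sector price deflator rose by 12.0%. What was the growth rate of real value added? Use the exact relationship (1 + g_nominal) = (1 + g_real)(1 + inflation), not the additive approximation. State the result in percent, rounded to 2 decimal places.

(1 + g_nom) = (1 + g_real)(1 + π), so g_real = 1.1660 / 1.1200 − 1 = 0.04107.

4.11%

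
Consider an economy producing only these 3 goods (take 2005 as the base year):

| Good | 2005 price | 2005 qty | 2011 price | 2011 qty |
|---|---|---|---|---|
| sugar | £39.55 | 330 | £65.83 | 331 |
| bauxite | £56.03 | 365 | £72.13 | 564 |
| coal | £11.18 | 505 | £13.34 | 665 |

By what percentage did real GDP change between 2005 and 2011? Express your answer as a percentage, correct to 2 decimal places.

Real GDP 2005 = Nominal GDP 2005 = 39.55·330 + 56.03·365 + 11.18·505 = 39148.35.
Real GDP 2011 (at 2005 prices) = 39.55·331 + 56.03·564 + 11.18·665 = 52126.67.
Real growth = 52126.67/39148.35 − 1 = 0.3315.

33.15%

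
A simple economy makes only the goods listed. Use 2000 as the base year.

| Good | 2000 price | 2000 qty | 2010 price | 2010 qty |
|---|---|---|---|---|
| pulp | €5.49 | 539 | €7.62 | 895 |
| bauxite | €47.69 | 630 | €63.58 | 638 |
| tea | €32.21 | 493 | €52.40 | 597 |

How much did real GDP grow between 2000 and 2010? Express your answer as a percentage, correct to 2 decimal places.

11.63%

Real GDP 2000 = Nominal GDP 2000 = 5.49·539 + 47.69·630 + 32.21·493 = 48883.34.
Real GDP 2010 (at 2000 prices) = 5.49·895 + 47.69·638 + 32.21·597 = 54569.14.
Real growth = 54569.14/48883.34 − 1 = 0.1163.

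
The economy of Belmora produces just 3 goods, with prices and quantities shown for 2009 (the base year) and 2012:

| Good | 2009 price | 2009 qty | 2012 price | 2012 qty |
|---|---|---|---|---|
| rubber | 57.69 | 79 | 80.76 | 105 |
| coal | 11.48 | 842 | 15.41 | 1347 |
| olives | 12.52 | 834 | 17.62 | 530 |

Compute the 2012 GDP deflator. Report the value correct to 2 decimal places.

137.00

Nominal GDP 2012 = 80.76·105 + 15.41·1347 + 17.62·530 = 38575.67.
Real GDP 2012 (at 2009 prices) = 57.69·105 + 11.48·1347 + 12.52·530 = 28156.61.
Deflator = Nominal/Real × 100 = 38575.67/28156.61 × 100 = 137.004.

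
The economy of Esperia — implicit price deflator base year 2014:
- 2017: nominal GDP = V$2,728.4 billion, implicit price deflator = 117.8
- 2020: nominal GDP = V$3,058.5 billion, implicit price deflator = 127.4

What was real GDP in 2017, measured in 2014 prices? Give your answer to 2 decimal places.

V$2,316.13 billion

Real GDP = Nominal / (implicit price deflator/100) = 2728.4 / 1.178 = 2316.13.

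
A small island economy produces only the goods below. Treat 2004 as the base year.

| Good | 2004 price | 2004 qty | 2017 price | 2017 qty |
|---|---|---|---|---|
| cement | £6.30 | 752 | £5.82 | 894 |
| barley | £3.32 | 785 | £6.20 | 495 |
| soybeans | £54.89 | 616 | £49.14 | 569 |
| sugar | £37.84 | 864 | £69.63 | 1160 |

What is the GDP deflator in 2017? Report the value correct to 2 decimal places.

141.99

Nominal GDP 2017 = 5.82·894 + 6.20·495 + 49.14·569 + 69.63·1160 = 117003.54.
Real GDP 2017 (at 2004 prices) = 6.30·894 + 3.32·495 + 54.89·569 + 37.84·1160 = 82402.41.
Deflator = Nominal/Real × 100 = 117003.54/82402.41 × 100 = 141.990.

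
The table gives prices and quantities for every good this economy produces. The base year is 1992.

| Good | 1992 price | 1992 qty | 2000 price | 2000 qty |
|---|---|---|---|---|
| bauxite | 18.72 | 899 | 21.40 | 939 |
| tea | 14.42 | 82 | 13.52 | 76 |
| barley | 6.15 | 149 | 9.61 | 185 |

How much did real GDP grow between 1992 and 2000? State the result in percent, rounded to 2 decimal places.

Real GDP 1992 = Nominal GDP 1992 = 18.72·899 + 14.42·82 + 6.15·149 = 18928.07.
Real GDP 2000 (at 1992 prices) = 18.72·939 + 14.42·76 + 6.15·185 = 19811.75.
Real growth = 19811.75/18928.07 − 1 = 0.0467.

4.67%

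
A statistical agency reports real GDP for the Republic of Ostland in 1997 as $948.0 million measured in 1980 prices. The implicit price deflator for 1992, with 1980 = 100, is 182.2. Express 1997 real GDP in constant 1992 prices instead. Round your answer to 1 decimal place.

Real GDP in 1992 prices = Real GDP in 1980 prices × (P_1992/P_1980) = 948.0 × 1.822 = 1727.26.

$1,727.3 million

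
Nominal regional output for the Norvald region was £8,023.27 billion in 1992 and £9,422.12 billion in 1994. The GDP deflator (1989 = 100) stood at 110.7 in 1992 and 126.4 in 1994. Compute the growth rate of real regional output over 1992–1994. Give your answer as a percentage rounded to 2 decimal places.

2.85%

Real regional output 1992 = 8023.27 / 1.107 = 7247.76.
Real regional output 1994 = 9422.12 / 1.264 = 7454.21.
Real growth = 7454.21 / 7247.76 − 1 = 0.0285.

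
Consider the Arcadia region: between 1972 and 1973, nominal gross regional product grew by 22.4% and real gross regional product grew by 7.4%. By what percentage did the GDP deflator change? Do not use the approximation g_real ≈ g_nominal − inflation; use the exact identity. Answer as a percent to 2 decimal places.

13.97%

(1 + g_nom) = (1 + g_real)(1 + π), so π = 1.2240 / 1.0740 − 1 = 0.13966.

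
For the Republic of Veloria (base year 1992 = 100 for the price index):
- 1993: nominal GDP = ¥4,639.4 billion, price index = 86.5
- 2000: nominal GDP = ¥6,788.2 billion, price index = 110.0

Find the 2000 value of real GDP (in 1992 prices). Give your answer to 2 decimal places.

Real GDP = Nominal / (price index/100) = 6788.2 / 1.100 = 6171.09.

¥6,171.09 billion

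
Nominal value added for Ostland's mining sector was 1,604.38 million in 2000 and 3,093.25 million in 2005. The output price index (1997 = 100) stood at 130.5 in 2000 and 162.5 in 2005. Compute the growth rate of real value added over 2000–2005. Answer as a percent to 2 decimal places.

54.83%

Real value added 2000 = 1604.38 / 1.305 = 1229.41.
Real value added 2005 = 3093.25 / 1.625 = 1903.54.
Real growth = 1903.54 / 1229.41 − 1 = 0.5483.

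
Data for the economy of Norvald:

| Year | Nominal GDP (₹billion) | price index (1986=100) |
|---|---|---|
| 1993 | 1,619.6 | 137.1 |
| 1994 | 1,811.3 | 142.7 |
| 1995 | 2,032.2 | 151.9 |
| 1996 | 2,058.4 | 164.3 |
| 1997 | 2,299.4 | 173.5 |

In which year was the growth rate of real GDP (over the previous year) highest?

1994: real = 1811.3/1.427 = 1269.31; growth vs 1993 (1181.33) = 7.45%.
1995: real = 2032.2/1.519 = 1337.85; growth vs 1994 (1269.31) = 5.40%.
1996: real = 2058.4/1.643 = 1252.83; growth vs 1995 (1337.85) = -6.35%.
1997: real = 2299.4/1.735 = 1325.30; growth vs 1996 (1252.83) = 5.78%.

1994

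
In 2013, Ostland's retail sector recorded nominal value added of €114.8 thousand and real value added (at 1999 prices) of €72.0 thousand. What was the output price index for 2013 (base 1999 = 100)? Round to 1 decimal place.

output price index = (Nominal / Real) × 100 = 114.8 / 72.0 × 100 = 159.44.

159.4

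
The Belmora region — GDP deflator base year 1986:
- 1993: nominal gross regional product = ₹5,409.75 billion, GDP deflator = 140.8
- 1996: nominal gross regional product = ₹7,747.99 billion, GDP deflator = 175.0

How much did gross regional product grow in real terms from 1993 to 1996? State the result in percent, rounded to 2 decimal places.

15.23%

Real gross regional product 1993 = 5409.75 / 1.408 = 3842.15.
Real gross regional product 1996 = 7747.99 / 1.750 = 4427.42.
Real growth = 4427.42 / 3842.15 − 1 = 0.1523.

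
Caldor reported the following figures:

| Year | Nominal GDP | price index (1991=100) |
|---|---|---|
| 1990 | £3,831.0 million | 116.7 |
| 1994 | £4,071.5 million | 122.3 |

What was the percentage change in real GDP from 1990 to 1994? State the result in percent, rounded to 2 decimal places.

Deflate each year: 1990 → 3831.0/1.167 = 3282.78; 1994 → 4071.5/1.223 = 3329.11.
So real GDP changed by 3329.11/3282.78 − 1 = 0.0141, i.e. 1.41%.

1.41%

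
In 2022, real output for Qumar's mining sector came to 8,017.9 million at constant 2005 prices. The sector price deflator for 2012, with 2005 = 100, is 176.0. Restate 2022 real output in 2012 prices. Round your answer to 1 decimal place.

Real output in 2012 prices = Real output in 2005 prices × (P_2012/P_2005) = 8017.9 × 1.760 = 14111.50.

14,111.5 million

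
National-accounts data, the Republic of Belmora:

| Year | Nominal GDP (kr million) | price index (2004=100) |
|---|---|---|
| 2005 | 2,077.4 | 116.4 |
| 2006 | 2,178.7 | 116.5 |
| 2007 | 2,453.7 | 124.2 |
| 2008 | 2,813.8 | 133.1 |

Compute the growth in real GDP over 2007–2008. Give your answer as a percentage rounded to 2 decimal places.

Real GDP 2007 = 2453.7/1.242 = 1975.60.
Real GDP 2008 = 2813.8/1.331 = 2114.05.
Change = 2114.05/1975.60 − 1 = 0.0701.

7.01%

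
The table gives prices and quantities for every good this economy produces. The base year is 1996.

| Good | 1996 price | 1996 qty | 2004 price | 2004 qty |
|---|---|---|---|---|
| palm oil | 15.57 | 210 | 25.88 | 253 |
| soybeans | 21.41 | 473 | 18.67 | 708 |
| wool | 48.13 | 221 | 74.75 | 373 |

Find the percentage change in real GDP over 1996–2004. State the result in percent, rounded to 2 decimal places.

54.16%

Real GDP 1996 = Nominal GDP 1996 = 15.57·210 + 21.41·473 + 48.13·221 = 24033.36.
Real GDP 2004 (at 1996 prices) = 15.57·253 + 21.41·708 + 48.13·373 = 37049.98.
Real growth = 37049.98/24033.36 − 1 = 0.5416.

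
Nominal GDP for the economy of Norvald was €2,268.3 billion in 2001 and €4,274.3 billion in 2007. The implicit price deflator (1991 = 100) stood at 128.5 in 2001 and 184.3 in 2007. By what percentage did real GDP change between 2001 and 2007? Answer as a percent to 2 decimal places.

31.38%

Real GDP 2001 = 2268.3 / 1.285 = 1765.21.
Real GDP 2007 = 4274.3 / 1.843 = 2319.21.
Real growth = 2319.21 / 1765.21 − 1 = 0.3138.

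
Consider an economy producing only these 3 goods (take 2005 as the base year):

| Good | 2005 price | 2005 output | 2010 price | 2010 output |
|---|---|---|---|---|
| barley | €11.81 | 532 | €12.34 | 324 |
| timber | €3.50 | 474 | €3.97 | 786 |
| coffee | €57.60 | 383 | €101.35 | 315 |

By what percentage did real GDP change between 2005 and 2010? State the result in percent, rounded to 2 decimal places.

-17.60%

Real GDP 2005 = Nominal GDP 2005 = 11.81·532 + 3.50·474 + 57.60·383 = 30002.72.
Real GDP 2010 (at 2005 prices) = 11.81·324 + 3.50·786 + 57.60·315 = 24721.44.
Real growth = 24721.44/30002.72 − 1 = -0.1760.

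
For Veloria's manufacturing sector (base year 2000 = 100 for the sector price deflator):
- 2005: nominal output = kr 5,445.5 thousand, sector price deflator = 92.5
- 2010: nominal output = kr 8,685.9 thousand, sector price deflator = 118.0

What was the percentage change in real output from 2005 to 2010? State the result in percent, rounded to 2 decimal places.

25.04%

Deflate each year: 2005 → 5445.5/0.925 = 5887.03; 2010 → 8685.9/1.180 = 7360.93.
So real output changed by 7360.93/5887.03 − 1 = 0.2504, i.e. 25.04%.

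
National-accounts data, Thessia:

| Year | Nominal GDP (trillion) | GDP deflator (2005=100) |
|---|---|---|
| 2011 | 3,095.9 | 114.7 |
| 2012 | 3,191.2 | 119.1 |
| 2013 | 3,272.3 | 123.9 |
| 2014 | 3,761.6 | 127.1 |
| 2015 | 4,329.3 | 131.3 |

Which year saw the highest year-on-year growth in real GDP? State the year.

2012: real = 3191.2/1.191 = 2679.43; growth vs 2011 (2699.13) = -0.73%.
2013: real = 3272.3/1.239 = 2641.08; growth vs 2012 (2679.43) = -1.43%.
2014: real = 3761.6/1.271 = 2959.56; growth vs 2013 (2641.08) = 12.06%.
2015: real = 4329.3/1.313 = 3297.26; growth vs 2014 (2959.56) = 11.41%.

2014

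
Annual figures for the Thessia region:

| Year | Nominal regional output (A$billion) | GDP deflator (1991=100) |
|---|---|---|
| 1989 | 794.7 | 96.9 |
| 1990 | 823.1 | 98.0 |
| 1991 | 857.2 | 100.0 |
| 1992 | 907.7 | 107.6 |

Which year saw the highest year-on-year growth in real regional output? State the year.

1990: real = 823.1/0.980 = 839.90; growth vs 1989 (820.12) = 2.41%.
1991: real = 857.2/1.000 = 857.20; growth vs 1990 (839.90) = 2.06%.
1992: real = 907.7/1.076 = 843.59; growth vs 1991 (857.20) = -1.59%.

1990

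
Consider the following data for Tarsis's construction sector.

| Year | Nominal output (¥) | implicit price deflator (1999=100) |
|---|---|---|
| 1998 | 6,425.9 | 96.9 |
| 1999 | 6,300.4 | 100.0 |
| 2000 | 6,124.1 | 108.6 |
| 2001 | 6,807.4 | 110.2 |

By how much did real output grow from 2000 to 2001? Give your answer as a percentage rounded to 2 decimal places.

Real output 2000 = 6124.1/1.086 = 5639.13.
Real output 2001 = 6807.4/1.102 = 6177.31.
Change = 6177.31/5639.13 − 1 = 0.0954.

9.54%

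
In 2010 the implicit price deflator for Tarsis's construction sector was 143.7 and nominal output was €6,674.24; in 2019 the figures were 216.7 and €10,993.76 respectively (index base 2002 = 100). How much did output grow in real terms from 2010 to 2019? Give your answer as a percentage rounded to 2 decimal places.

Real output 2010 = 6674.24 / 1.437 = 4644.57.
Real output 2019 = 10993.76 / 2.167 = 5073.26.
Real growth = 5073.26 / 4644.57 − 1 = 0.0923.

9.23%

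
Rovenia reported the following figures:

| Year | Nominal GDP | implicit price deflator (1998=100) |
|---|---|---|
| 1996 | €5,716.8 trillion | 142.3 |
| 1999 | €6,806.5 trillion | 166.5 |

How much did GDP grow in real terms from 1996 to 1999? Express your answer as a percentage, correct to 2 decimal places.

1.76%

Deflate each year: 1996 → 5716.8/1.423 = 4017.43; 1999 → 6806.5/1.665 = 4087.99.
So real GDP changed by 4087.99/4017.43 − 1 = 0.0176, i.e. 1.76%.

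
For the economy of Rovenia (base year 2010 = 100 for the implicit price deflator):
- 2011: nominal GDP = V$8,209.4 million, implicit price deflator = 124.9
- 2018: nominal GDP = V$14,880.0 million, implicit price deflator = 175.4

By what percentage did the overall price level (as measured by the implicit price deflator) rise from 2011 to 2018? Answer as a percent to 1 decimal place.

40.4%

Price-level change = 175.4 / 124.9 − 1 = 0.4043.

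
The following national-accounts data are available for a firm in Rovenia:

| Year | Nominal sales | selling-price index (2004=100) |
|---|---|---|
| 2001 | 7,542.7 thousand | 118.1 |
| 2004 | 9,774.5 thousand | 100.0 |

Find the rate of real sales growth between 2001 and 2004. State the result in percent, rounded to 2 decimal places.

53.04%

Real sales 2001 = 7542.7 / 1.181 = 6386.71.
Real sales 2004 = 9774.5 / 1.000 = 9774.50.
Real growth = 9774.50 / 6386.71 − 1 = 0.5304.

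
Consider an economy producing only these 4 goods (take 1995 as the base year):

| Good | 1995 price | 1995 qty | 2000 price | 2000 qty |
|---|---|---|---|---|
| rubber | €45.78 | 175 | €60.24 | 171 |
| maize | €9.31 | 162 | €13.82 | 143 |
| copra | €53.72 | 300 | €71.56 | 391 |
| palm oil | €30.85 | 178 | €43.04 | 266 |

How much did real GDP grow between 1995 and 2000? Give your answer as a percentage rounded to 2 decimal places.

Real GDP 1995 = Nominal GDP 1995 = 45.78·175 + 9.31·162 + 53.72·300 + 30.85·178 = 31127.02.
Real GDP 2000 (at 1995 prices) = 45.78·171 + 9.31·143 + 53.72·391 + 30.85·266 = 38370.33.
Real growth = 38370.33/31127.02 − 1 = 0.2327.

23.27%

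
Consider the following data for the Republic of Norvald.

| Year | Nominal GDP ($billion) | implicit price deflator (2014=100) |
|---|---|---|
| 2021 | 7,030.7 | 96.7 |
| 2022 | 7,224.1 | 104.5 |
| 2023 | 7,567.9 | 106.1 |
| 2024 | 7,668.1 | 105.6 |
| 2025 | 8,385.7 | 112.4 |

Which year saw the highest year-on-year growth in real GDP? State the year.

2022: real = 7224.1/1.045 = 6913.01; growth vs 2021 (7270.63) = -4.92%.
2023: real = 7567.9/1.061 = 7132.80; growth vs 2022 (6913.01) = 3.18%.
2024: real = 7668.1/1.056 = 7261.46; growth vs 2023 (7132.80) = 1.80%.
2025: real = 8385.7/1.124 = 7460.59; growth vs 2024 (7261.46) = 2.74%.

2023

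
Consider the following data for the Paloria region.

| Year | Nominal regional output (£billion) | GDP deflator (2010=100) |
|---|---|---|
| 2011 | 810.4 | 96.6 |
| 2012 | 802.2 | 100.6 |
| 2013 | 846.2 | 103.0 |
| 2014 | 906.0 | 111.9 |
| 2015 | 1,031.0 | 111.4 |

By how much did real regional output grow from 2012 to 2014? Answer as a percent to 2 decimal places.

1.53%

Real regional output 2012 = 802.2/1.006 = 797.42.
Real regional output 2014 = 906.0/1.119 = 809.65.
Change = 809.65/797.42 − 1 = 0.0153.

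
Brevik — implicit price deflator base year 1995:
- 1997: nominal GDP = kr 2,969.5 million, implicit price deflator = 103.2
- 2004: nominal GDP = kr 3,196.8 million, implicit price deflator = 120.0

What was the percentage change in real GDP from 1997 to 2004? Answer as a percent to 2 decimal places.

-7.42%

Real GDP 1997 = 2969.5 / 1.032 = 2877.42.
Real GDP 2004 = 3196.8 / 1.200 = 2664.00.
Real growth = 2664.00 / 2877.42 − 1 = -0.0742.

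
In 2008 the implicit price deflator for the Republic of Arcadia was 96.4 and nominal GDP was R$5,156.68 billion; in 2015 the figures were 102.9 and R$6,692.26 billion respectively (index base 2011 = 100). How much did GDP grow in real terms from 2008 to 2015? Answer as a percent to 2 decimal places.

21.58%

Real GDP 2008 = 5156.68 / 0.964 = 5349.25.
Real GDP 2015 = 6692.26 / 1.029 = 6503.65.
Real growth = 6503.65 / 5349.25 − 1 = 0.2158.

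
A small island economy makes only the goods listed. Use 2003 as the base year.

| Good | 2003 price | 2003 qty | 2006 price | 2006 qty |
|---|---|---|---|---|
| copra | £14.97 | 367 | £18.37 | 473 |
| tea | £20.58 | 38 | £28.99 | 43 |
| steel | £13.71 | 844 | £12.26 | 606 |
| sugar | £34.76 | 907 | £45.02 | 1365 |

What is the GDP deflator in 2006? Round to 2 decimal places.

Nominal GDP 2006 = 18.37·473 + 28.99·43 + 12.26·606 + 45.02·1365 = 78817.44.
Real GDP 2006 (at 2003 prices) = 14.97·473 + 20.58·43 + 13.71·606 + 34.76·1365 = 63721.41.
Deflator = Nominal/Real × 100 = 78817.44/63721.41 × 100 = 123.691.

123.69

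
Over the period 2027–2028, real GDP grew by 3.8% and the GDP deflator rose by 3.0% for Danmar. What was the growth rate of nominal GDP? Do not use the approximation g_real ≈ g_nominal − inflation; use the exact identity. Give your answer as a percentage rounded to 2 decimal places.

(1 + g_nom) = (1 + g_real)(1 + π) = 1.0380 × 1.0300 = 1.06914.

6.91%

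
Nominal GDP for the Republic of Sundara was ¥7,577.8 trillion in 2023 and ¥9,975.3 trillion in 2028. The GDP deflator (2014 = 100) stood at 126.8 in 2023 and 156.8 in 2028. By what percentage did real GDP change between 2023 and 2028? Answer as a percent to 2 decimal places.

6.45%

Deflate each year: 2023 → 7577.8/1.268 = 5976.18; 2028 → 9975.3/1.568 = 6361.80.
So real GDP changed by 6361.80/5976.18 − 1 = 0.0645, i.e. 6.45%.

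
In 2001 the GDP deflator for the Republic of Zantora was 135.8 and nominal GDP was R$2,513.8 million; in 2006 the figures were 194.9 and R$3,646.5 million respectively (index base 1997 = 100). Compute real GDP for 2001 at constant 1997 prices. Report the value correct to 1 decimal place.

R$1,851.1 million

Real GDP = Nominal / (GDP deflator/100) = 2513.8 / 1.358 = 1851.10.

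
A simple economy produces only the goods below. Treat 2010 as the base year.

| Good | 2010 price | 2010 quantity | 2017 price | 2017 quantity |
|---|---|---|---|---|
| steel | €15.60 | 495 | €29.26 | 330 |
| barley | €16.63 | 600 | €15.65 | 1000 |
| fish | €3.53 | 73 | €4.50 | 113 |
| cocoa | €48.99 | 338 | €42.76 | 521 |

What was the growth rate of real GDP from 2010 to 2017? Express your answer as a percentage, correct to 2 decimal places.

Real GDP 2010 = Nominal GDP 2010 = 15.60·495 + 16.63·600 + 3.53·73 + 48.99·338 = 34516.31.
Real GDP 2017 (at 2010 prices) = 15.60·330 + 16.63·1000 + 3.53·113 + 48.99·521 = 47700.68.
Real growth = 47700.68/34516.31 − 1 = 0.3820.

38.20%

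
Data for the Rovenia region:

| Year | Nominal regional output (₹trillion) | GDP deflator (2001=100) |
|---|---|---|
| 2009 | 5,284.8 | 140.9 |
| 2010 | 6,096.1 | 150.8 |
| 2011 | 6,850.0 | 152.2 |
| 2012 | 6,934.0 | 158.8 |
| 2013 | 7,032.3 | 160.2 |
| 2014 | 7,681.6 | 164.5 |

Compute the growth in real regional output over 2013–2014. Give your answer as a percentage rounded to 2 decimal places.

6.38%

Real regional output 2013 = 7032.3/1.602 = 4389.70.
Real regional output 2014 = 7681.6/1.645 = 4669.67.
Change = 4669.67/4389.70 − 1 = 0.0638.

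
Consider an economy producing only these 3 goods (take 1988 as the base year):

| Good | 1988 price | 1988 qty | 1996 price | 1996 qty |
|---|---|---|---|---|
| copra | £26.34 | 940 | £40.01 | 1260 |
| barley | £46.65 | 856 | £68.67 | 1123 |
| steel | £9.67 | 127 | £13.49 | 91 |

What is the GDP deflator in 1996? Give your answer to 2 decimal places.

148.93

Nominal GDP 1996 = 40.01·1260 + 68.67·1123 + 13.49·91 = 128756.60.
Real GDP 1996 (at 1988 prices) = 26.34·1260 + 46.65·1123 + 9.67·91 = 86456.32.
Deflator = Nominal/Real × 100 = 128756.60/86456.32 × 100 = 148.927.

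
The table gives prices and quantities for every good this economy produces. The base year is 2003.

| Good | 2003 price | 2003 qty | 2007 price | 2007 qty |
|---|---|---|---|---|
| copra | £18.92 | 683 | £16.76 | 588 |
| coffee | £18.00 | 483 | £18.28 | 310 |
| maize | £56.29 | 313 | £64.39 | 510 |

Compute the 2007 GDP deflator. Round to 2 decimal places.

106.49

Nominal GDP 2007 = 16.76·588 + 18.28·310 + 64.39·510 = 48360.58.
Real GDP 2007 (at 2003 prices) = 18.92·588 + 18.00·310 + 56.29·510 = 45412.86.
Deflator = Nominal/Real × 100 = 48360.58/45412.86 × 100 = 106.491.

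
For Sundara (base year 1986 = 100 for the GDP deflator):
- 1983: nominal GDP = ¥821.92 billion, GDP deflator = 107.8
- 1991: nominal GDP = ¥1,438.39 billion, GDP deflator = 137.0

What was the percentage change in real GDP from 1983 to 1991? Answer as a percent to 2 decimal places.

Real GDP 1983 = 821.92 / 1.078 = 762.45.
Real GDP 1991 = 1438.39 / 1.370 = 1049.92.
Real growth = 1049.92 / 762.45 − 1 = 0.3770.

37.70%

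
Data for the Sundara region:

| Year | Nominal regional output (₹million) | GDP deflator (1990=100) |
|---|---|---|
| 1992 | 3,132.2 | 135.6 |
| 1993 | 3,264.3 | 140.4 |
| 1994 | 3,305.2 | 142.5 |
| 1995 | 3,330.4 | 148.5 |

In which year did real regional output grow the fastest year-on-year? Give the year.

1993

1993: real = 3264.3/1.404 = 2325.00; growth vs 1992 (2309.88) = 0.65%.
1994: real = 3305.2/1.425 = 2319.44; growth vs 1993 (2325.00) = -0.24%.
1995: real = 3330.4/1.485 = 2242.69; growth vs 1994 (2319.44) = -3.31%.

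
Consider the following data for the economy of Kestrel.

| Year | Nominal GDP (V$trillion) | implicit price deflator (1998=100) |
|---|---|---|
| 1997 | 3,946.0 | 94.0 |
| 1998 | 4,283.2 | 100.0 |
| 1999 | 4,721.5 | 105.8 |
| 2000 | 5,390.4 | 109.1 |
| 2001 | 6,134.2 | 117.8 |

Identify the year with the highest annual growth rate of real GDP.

1998: real = 4283.2/1.000 = 4283.20; growth vs 1997 (4197.87) = 2.03%.
1999: real = 4721.5/1.058 = 4462.67; growth vs 1998 (4283.20) = 4.19%.
2000: real = 5390.4/1.091 = 4940.79; growth vs 1999 (4462.67) = 10.71%.
2001: real = 6134.2/1.178 = 5207.30; growth vs 2000 (4940.79) = 5.39%.

2000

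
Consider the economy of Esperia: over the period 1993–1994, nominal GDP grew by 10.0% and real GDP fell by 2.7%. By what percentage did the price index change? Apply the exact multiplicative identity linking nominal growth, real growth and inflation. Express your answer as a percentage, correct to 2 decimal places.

(1 + g_nom) = (1 + g_real)(1 + π), so π = 1.1000 / 0.9730 − 1 = 0.13052.

13.05%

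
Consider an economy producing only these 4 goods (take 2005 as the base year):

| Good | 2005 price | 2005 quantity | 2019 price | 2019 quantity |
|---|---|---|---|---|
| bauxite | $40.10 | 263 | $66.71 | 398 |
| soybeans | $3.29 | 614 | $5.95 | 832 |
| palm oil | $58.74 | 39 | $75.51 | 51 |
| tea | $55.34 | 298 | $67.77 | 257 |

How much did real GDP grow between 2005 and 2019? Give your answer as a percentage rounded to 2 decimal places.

Real GDP 2005 = Nominal GDP 2005 = 40.10·263 + 3.29·614 + 58.74·39 + 55.34·298 = 31348.54.
Real GDP 2019 (at 2005 prices) = 40.10·398 + 3.29·832 + 58.74·51 + 55.34·257 = 35915.20.
Real growth = 35915.20/31348.54 − 1 = 0.1457.

14.57%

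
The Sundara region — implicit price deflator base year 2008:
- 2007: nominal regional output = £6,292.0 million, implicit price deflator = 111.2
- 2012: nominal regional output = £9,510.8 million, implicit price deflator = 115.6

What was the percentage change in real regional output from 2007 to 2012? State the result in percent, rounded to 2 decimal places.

Deflate each year: 2007 → 6292.0/1.112 = 5658.27; 2012 → 9510.8/1.156 = 8227.34.
So real regional output changed by 8227.34/5658.27 − 1 = 0.4540, i.e. 45.40%.

45.40%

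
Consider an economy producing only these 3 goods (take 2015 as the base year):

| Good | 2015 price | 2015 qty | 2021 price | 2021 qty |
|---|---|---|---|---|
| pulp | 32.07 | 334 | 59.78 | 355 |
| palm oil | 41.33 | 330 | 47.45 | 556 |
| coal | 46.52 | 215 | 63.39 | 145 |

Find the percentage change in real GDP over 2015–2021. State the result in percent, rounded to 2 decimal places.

19.67%

Real GDP 2015 = Nominal GDP 2015 = 32.07·334 + 41.33·330 + 46.52·215 = 34352.08.
Real GDP 2021 (at 2015 prices) = 32.07·355 + 41.33·556 + 46.52·145 = 41109.73.
Real growth = 41109.73/34352.08 − 1 = 0.1967.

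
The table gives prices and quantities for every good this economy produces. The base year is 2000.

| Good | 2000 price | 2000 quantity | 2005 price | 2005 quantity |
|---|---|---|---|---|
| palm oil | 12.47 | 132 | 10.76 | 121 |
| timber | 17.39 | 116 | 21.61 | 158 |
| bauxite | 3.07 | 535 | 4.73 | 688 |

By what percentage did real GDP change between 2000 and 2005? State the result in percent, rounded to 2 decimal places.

Real GDP 2000 = Nominal GDP 2000 = 12.47·132 + 17.39·116 + 3.07·535 = 5305.73.
Real GDP 2005 (at 2000 prices) = 12.47·121 + 17.39·158 + 3.07·688 = 6368.65.
Real growth = 6368.65/5305.73 − 1 = 0.2003.

20.03%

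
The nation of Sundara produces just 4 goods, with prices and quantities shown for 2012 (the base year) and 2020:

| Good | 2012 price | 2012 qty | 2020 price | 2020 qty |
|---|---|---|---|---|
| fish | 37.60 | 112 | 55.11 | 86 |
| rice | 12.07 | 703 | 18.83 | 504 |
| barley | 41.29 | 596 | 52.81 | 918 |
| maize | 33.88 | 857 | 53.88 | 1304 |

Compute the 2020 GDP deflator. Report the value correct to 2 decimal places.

Nominal GDP 2020 = 55.11·86 + 18.83·504 + 52.81·918 + 53.88·1304 = 132968.88.
Real GDP 2020 (at 2012 prices) = 37.60·86 + 12.07·504 + 41.29·918 + 33.88·1304 = 91400.62.
Deflator = Nominal/Real × 100 = 132968.88/91400.62 × 100 = 145.479.

145.48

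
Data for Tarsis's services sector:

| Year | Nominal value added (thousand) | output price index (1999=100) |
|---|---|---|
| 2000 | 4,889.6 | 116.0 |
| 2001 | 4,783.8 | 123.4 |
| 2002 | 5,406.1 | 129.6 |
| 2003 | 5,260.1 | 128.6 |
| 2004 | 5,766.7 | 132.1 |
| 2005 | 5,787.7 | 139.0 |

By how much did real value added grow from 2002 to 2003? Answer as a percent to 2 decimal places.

Real value added 2002 = 5406.1/1.296 = 4171.37.
Real value added 2003 = 5260.1/1.286 = 4090.28.
Change = 4090.28/4171.37 − 1 = -0.0194.

-1.94%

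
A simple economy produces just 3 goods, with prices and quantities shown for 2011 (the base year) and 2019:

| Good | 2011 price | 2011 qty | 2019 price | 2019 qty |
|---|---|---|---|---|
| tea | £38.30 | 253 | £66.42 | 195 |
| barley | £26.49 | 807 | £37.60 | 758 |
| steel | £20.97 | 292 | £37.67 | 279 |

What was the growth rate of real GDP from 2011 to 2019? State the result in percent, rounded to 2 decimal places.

-10.20%

Real GDP 2011 = Nominal GDP 2011 = 38.30·253 + 26.49·807 + 20.97·292 = 37190.57.
Real GDP 2019 (at 2011 prices) = 38.30·195 + 26.49·758 + 20.97·279 = 33398.55.
Real growth = 33398.55/37190.57 − 1 = -0.1020.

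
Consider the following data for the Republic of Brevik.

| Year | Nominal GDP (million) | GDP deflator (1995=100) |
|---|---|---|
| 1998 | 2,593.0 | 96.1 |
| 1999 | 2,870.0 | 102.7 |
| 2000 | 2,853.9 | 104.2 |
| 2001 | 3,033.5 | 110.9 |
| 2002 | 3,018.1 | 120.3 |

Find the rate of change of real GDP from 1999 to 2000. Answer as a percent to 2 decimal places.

-1.99%

Real GDP 1999 = 2870.0/1.027 = 2794.55.
Real GDP 2000 = 2853.9/1.042 = 2738.87.
Change = 2738.87/2794.55 − 1 = -0.0199.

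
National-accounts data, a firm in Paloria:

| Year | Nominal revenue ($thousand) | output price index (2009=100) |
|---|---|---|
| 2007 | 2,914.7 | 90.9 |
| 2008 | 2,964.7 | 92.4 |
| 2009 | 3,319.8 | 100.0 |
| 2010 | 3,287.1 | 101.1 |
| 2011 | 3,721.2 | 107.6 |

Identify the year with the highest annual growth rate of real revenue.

2011

2008: real = 2964.7/0.924 = 3208.55; growth vs 2007 (3206.49) = 0.06%.
2009: real = 3319.8/1.000 = 3319.80; growth vs 2008 (3208.55) = 3.47%.
2010: real = 3287.1/1.011 = 3251.34; growth vs 2009 (3319.80) = -2.06%.
2011: real = 3721.2/1.076 = 3458.36; growth vs 2010 (3251.34) = 6.37%.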